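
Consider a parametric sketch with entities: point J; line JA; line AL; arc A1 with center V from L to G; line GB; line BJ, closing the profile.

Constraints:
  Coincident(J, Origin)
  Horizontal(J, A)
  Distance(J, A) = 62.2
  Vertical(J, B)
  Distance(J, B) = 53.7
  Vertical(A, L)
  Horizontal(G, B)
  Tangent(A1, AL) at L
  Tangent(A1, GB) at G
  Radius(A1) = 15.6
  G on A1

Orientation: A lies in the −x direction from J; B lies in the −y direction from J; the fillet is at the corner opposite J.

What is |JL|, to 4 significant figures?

72.94

J is at the origin; JA is horizontal with |JA| = 62.2 and A on the −x side, so A = (-62.20, 0.000). JB is vertical with |JB| = 53.7 and B on the −y side, so B = (0.000, -53.70). The virtual corner opposite J is at (-62.20, -53.70). A1 meets AL tangentially, so VL is at right angles to AL and tangency of A1 to GB means the radius VG is perpendicular to GB, with radius 15.6, so the center V sits 15.6 in from both sides at V = (-46.60, -38.10). That places the tangent points at L = (-62.20, -38.10) on AL and G = (-46.60, -53.70) on GB. Then |JL| = |L − J| = 72.94.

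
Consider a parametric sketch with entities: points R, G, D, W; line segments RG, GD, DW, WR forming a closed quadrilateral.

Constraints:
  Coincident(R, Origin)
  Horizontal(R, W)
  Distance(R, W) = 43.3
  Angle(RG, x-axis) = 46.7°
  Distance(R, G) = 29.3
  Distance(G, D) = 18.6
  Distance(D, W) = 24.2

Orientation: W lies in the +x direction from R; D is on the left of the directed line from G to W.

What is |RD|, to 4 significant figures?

45.26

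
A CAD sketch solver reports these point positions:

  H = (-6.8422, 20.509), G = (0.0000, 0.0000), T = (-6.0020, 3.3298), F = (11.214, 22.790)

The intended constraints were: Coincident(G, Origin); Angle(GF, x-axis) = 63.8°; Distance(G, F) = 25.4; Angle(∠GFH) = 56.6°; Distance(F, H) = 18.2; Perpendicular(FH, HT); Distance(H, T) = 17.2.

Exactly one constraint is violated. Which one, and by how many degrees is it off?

Perpendicular(FH, HT) — off by 4.40°.

G = (0.00, 0.00) ✓; GF at 63.80° ✓; |GF| = 25.40 ✓; ∠GFH = 56.60° ✓; |FH| = 18.20 ✓; ∠(FH, HT) = 85.60° ✗; |HT| = 17.20 ✓.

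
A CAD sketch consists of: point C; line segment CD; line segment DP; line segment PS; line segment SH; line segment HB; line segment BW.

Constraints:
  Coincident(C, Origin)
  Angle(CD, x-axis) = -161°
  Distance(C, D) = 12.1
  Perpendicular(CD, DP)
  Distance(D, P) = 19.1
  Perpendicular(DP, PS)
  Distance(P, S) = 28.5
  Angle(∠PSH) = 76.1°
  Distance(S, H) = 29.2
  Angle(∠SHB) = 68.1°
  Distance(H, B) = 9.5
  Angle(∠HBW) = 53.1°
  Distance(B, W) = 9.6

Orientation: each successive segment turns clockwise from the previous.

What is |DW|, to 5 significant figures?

22.961

C is at the origin; CD runs at -161.0° with length 12.1, so D = (-11.441, -3.9394). CD ⟂ DP, so DP runs at 109.00°; with |DP| = 19.1, P = (-17.659, 14.120). DP is perpendicular to PS, so PS runs at 19.000°; with |PS| = 28.5, S = (9.2882, 23.399). ∠PSH = 76.1° gives SH at -84.900° from the x-axis; with |SH| = 29.2, H = (11.884, -5.6857). ∠SHB = 68.1° gives HB at 163.20° from the x-axis; with |HB| = 9.5, B = (2.7893, -2.9399). ∠HBW = 53.1° gives BW at 36.300° from the x-axis; with |BW| = 9.6, W = (10.526, 2.7435). Then |DW| = |W − D| = 22.961.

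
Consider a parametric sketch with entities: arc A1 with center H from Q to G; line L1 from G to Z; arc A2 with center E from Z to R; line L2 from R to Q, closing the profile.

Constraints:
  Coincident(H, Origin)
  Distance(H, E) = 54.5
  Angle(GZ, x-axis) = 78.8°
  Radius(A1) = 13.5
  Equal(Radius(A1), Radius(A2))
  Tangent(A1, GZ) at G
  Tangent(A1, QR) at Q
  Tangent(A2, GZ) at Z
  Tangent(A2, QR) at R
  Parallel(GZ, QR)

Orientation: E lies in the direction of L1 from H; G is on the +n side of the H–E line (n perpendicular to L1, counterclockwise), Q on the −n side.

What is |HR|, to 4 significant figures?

56.15

The slot axis is L1's direction at 78.8°, so u = (cos 78.8°, sin 78.8°) = (0.1942, 0.9810) and n = (−sin 78.8°, cos 78.8°) = (-0.9810, 0.1942). H is at the origin and E lies 54.5 along u from H, so E = 54.5·u = (10.59, 53.46). Tangency of A1 to both parallel lines with radius 13.5 puts G and Q at H ± 13.5·n: G = (-13.24, 2.622), Q = (13.24, -2.622). Equal radii place Z and R the same way about E: Z = E + 13.5·n = (-2.657, 56.08), R = E − 13.5·n = (23.83, 50.84). Then |HR| = |R − H| = 56.15.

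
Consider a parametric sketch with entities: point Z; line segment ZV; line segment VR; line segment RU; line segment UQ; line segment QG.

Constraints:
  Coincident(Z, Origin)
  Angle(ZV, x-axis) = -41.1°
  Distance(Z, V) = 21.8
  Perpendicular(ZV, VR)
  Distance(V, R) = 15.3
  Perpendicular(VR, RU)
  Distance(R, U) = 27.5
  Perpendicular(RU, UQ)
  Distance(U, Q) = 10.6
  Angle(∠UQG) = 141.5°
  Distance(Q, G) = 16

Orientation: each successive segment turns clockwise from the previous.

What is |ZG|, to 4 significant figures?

8.907

Z is at the origin; ZV runs at -41.1° with length 21.8, so V = (16.43, -14.33). The perpendicularity gives VR at right angles to ZV, so VR runs at -131.1°; with |VR| = 15.3, R = (6.370, -25.86). The perpendicularity gives RU at right angles to VR, so RU runs at 138.9°; with |RU| = 27.5, U = (-14.35, -7.782). The perpendicularity gives UQ at right angles to RU, so UQ runs at 48.90°; with |UQ| = 10.6, Q = (-7.385, 0.2053). ∠UQG = 141.5° gives QG at 10.40° from the x-axis; with |QG| = 16.0, G = (8.352, 3.094). Then |ZG| = |G − Z| = 8.907.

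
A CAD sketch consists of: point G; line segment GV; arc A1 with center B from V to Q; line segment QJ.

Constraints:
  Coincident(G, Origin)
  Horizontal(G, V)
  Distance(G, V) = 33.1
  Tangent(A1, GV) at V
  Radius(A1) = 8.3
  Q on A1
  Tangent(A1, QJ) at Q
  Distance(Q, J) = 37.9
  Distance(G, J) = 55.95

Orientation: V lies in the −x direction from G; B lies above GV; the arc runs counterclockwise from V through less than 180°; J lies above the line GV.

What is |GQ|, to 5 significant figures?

26.637

G is at the origin; G and V share the same y with |GV| = 33.1 and V on the −x side, so V = (-33.100, 0.0000). A1 meets GV tangentially, so BV is at right angles to GV, so B = V + (0, 8.3) = (-33.100, 8.3000). Since BQ ⟂ QJ (tangency), |BJ| = √(8.3² + 37.9²) = 38.798 regardless of where Q sits on A1. So J lies on both circle(G, 55.95) and circle(B, 38.798); the above-GV intersection is J = (-30.353, 47.001). Q is the foot of the tangent from J: Q = (-24.887, 9.4972).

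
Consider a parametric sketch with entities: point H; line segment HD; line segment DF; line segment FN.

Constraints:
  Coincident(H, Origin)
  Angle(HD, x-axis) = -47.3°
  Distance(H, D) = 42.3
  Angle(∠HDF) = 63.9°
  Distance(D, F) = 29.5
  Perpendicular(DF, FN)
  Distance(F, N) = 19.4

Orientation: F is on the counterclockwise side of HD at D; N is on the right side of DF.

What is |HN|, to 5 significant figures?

58.411

∠HDF = 63.9°, so DF runs at -47.3° + (180° − 63.9°) = 68.800° from the x-axis; with |DF| = 29.5, F = D + 29.5·(cos 68.800°, sin 68.800°) = (39.354, -3.5833). The perpendicularity gives FN at right angles to DF; with |FN| = 19.4 on the right of DF, N = F + 19.4·(0.93232, -0.36162) = (57.441, -10.599). Then |HN| = |N − H| = 58.411.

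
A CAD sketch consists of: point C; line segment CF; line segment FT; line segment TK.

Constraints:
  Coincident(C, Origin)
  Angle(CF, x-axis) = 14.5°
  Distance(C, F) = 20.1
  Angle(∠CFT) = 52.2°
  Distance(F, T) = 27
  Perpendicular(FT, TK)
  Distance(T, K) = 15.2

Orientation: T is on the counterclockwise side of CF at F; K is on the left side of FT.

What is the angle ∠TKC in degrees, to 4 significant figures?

92.66°

∠CFT = 52.2°, so FT runs at 14.5° + (180° − 52.2°) = 142.3° from the x-axis; with |FT| = 27.0, T = F + 27.0·(cos 142.3°, sin 142.3°) = (-1.903, 21.54). FT is perpendicular to TK; with |TK| = 15.2 on the left of FT, K = T + 15.2·(-0.6115, -0.7912) = (-11.20, 9.517). Then cos ∠TKC = KT·KC / (|KT||KC|), giving 92.66°.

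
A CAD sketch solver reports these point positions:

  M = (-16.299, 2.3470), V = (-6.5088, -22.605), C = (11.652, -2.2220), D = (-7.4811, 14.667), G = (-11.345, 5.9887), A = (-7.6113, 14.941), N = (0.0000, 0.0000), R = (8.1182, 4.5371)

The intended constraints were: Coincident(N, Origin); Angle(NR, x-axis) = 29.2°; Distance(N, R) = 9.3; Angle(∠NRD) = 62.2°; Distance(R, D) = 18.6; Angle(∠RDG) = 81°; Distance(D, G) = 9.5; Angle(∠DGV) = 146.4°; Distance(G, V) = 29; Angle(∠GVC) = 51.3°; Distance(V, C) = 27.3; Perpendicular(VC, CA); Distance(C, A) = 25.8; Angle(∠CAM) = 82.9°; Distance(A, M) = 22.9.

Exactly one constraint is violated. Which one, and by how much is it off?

Distance(A, M) = 22.9 — off by 7.60.

N = (0.00, 0.00) ✓; NR at 29.20° ✓; |NR| = 9.300 ✓; ∠NRD = 62.20° ✓; |RD| = 18.60 ✓; ∠RDG = 81.00° ✓; |DG| = 9.500 ✓; ∠DGV = 146.4° ✓; |GV| = 29.00 ✓; ∠GVC = 51.30° ✓; |VC| = 27.30 ✓; ∠(VC, CA) = 90.00° ✓; |CA| = 25.80 ✓; ∠CAM = 82.90° ✓; |AM| = 15.30 ✗.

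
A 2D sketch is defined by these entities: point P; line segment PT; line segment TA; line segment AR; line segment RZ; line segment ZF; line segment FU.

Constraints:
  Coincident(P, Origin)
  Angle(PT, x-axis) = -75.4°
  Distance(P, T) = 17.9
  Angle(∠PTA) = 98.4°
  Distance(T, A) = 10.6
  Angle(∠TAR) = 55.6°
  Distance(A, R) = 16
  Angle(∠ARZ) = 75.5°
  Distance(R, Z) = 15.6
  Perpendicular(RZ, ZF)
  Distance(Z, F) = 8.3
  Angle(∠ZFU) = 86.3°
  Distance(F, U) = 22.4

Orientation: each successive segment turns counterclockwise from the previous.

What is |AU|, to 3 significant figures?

13.8

P is at the origin; PT runs at -75.4° with length 17.9, so T = (4.51, -17.3). ∠PTA = 98.4° gives TA at 6.20° from the x-axis; with |TA| = 10.6, A = (15.1, -16.2). ∠TAR = 55.6° gives AR at 131° from the x-axis; with |AR| = 16.0, R = (4.64, -4.03). ∠ARZ = 75.5° gives RZ at -125° from the x-axis; with |RZ| = 15.6, Z = (-4.29, -16.8). The perpendicularity gives ZF at right angles to RZ, so ZF runs at -34.9°; with |ZF| = 8.3, F = (2.52, -21.6). ∠ZFU = 86.3° gives FU at 58.8° from the x-axis; with |FU| = 22.4, U = (14.1, -2.41). Then |AU| = |U − A| = 13.8.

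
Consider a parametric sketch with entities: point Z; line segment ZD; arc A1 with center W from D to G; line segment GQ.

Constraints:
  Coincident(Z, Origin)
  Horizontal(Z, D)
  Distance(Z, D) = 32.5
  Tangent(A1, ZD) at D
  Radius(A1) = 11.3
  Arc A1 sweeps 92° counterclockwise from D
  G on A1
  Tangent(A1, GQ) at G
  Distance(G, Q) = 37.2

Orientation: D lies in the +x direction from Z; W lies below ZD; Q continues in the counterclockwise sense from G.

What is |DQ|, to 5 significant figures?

49.883

Z is at the origin; Z and D share the same y with |ZD| = 32.5 and D on the +x side, so D = (32.500, 0.0000). A1 meets ZD tangentially, so WD is at right angles to ZD, so W = D + (0, -11.3) = (32.500, -11.300). On A1, D sits at bearing 90° from W; a 92° counterclockwise sweep puts G at bearing 182°, so G = W + 11.3·(cos 182°, sin 182°) = (21.207, -11.694). A1 meets GQ tangentially, so WG is at right angles to GQ, so GQ runs along (−sin 182°, cos 182°); with |GQ| = 37.2, Q = (22.505, -48.872). Then |DQ| = |Q − D| = 49.883.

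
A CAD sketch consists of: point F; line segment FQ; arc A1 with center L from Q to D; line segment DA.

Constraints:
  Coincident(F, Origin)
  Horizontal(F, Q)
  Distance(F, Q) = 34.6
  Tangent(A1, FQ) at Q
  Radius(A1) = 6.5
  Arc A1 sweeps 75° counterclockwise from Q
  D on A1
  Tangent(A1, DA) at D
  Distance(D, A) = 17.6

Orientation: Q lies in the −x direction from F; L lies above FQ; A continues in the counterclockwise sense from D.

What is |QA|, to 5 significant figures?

24.360

F is at the origin; F and Q share the same y with |FQ| = 34.6 and Q on the −x side, so Q = (-34.600, 0.0000). A1 meets FQ tangentially, so LQ is at right angles to FQ, so L = Q + (0, 6.5) = (-34.600, 6.5000). On A1, Q sits at bearing -90° from L; a 75° counterclockwise sweep puts D at bearing -15°, so D = L + 6.5·(cos -15°, sin -15°) = (-28.321, 4.8177). The tangent condition forces LD to be normal to DA, so DA runs along (−sin -15°, cos -15°); with |DA| = 17.6, A = (-23.766, 21.818). Then |QA| = |A − Q| = 24.360.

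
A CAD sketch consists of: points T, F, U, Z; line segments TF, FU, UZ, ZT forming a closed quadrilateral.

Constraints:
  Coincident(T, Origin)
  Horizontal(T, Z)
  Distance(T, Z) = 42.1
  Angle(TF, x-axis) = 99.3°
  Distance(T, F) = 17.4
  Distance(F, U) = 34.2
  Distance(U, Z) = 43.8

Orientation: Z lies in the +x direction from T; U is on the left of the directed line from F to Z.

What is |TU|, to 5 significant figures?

45.743

Checks: |FU| = 34.20 ✓; |UZ| = 43.80 ✓.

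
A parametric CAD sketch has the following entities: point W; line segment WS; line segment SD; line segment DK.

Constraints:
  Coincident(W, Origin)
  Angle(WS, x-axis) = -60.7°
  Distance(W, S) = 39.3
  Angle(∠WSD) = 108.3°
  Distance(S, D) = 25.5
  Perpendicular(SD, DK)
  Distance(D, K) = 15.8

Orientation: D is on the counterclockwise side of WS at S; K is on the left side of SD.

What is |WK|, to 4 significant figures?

43.53

W is at the origin; WS runs at -60.7° with length 39.3, so S = 39.3·(cos -60.7°, sin -60.7°) = (19.23, -34.27). ∠WSD = 108.3°, so SD runs at -60.7° + (180° − 108.3°) = 11.00° from the x-axis; with |SD| = 25.5, D = S + 25.5·(cos 11.00°, sin 11.00°) = (44.26, -29.41). SD is perpendicular to DK; with |DK| = 15.8 on the left of SD, K = D + 15.8·(-0.1908, 0.9816) = (41.25, -13.90). Then |WK| = |K − W| = 43.53.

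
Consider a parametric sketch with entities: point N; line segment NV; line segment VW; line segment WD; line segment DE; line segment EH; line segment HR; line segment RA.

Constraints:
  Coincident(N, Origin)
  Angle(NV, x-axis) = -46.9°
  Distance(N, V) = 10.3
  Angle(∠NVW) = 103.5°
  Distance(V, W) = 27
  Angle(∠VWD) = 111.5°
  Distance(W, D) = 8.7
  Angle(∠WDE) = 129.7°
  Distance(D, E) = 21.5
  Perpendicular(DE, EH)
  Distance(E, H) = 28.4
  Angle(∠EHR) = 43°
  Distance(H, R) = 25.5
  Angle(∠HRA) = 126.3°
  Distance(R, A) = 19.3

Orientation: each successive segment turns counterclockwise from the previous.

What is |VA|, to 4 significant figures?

39.57

∠EHR = 43.0° gives HR at 15.40° from the x-axis; with |HR| = 25.5, R = (20.68, 8.277). ∠HRA = 126.3° gives RA at 69.10° from the x-axis; with |RA| = 19.3, A = (27.56, 26.31). Then |VA| = |A − V| = 39.57.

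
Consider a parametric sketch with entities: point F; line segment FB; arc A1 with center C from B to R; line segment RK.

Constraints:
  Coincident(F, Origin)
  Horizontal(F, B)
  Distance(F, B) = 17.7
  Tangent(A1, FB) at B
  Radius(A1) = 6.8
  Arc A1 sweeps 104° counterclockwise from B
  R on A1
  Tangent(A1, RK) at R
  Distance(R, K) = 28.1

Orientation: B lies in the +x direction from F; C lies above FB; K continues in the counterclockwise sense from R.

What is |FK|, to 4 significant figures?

39.77

F is at the origin; F and B share the same y with |FB| = 17.7 and B on the +x side, so B = (17.70, 0.000). Since A1 is tangent to FB there, CB ⟂ FB, so C = B + (0, 6.8) = (17.70, 6.800). On A1, B sits at bearing -90° from C; a 104° counterclockwise sweep puts R at bearing 14°, so R = C + 6.8·(cos 14°, sin 14°) = (24.30, 8.445). The tangent condition forces CR to be normal to RK, so RK runs along (−sin 14°, cos 14°); with |RK| = 28.1, K = (17.50, 35.71). Then |FK| = |K − F| = 39.77.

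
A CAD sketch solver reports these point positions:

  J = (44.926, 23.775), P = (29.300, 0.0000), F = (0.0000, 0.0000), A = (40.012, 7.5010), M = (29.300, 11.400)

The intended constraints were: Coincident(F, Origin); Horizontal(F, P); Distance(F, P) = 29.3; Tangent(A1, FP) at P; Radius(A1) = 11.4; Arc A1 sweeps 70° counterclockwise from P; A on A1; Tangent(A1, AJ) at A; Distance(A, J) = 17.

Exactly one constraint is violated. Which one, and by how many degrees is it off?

Tangent(A1, AJ) at A — off by 3.20°.

F = (0.00, 0.00) ✓; F.y = 0.00, P.y = 0.00 ✓; |FP| = 29.30 ✓; ∠(MP, PF) = 90.00° ✓; |MP| = 11.40 ✓; bearing(M→A) − bearing(M→P) = 70.00° ✓; |MA| = 11.40 ✓; ∠(MA, AJ) = 86.80° ✗; |AJ| = 17.00 ✓.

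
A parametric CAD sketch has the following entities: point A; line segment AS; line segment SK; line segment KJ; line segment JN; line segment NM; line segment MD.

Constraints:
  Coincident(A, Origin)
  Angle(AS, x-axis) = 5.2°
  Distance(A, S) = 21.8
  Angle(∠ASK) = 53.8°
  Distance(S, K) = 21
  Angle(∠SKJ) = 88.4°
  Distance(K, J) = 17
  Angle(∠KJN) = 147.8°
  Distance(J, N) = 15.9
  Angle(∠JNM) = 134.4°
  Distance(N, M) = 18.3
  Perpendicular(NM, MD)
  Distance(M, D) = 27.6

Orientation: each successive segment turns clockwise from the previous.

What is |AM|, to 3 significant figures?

25.0

∠KJN = 147.8° gives JN at 115° from the x-axis; with |JN| = 15.9, N = (-10.2, 7.52). ∠JNM = 134.4° gives NM at 69.6° from the x-axis; with |NM| = 18.3, M = (-3.82, 24.7). Then |AM| = |M − A| = 25.0.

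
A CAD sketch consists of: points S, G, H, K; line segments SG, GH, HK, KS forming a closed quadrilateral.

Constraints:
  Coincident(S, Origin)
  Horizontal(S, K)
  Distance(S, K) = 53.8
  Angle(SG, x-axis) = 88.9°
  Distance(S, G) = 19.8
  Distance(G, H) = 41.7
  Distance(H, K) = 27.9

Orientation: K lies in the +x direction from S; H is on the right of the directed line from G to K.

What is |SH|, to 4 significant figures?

30.40

Checks: S.y = 0.00, K.y = 0.00 ✓; |GH| = 41.70 ✓; |HK| = 27.90 ✓.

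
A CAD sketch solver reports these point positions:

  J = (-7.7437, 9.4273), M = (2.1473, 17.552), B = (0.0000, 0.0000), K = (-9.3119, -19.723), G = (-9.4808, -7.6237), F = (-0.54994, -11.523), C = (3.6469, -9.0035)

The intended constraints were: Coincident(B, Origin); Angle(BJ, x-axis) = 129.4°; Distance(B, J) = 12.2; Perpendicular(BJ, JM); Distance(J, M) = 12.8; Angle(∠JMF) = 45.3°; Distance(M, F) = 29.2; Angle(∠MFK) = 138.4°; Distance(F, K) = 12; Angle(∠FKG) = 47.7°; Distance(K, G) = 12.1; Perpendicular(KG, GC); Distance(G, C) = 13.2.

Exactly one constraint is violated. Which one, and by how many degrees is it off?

Perpendicular(KG, GC) — off by 6.80°.

B = (0.00, 0.00) ✓; BJ at 129.4° ✓; |BJ| = 12.20 ✓; ∠(BJ, JM) = 90.00° ✓; |JM| = 12.80 ✓; ∠JMF = 45.30° ✓; |MF| = 29.20 ✓; ∠MFK = 138.4° ✓; |FK| = 12.00 ✓; ∠FKG = 47.70° ✓; |KG| = 12.10 ✓; ∠(KG, GC) = 96.80° ✗; |GC| = 13.20 ✓.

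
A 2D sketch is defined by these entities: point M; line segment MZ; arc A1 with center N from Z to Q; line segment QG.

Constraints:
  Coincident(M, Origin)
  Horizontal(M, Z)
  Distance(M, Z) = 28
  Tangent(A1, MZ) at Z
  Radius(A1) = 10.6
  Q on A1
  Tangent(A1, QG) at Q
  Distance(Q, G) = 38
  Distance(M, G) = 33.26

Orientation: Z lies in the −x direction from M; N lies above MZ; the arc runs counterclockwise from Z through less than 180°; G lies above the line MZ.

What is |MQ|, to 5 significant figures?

20.228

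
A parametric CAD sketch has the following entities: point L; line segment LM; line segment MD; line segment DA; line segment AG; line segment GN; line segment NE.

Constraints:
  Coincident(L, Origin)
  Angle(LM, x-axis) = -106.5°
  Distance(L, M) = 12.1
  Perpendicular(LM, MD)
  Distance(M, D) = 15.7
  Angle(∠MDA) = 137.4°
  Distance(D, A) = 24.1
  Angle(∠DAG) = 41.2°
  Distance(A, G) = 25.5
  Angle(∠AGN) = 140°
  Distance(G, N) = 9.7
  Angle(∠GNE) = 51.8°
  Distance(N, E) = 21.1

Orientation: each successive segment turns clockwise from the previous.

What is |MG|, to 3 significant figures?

17.6

L is at the origin; LM runs at -106.5° with length 12.1, so M = (-3.44, -11.6). LM is perpendicular to MD, so MD runs at 164°; with |MD| = 15.7, D = (-18.5, -7.14). ∠MDA = 137.4° gives DA at 121° from the x-axis; with |DA| = 24.1, A = (-30.9, 13.5). ∠DAG = 41.2° gives AG at -17.9° from the x-axis; with |AG| = 25.5, G = (-6.60, 5.70). Then |MG| = |G − M| = 17.6.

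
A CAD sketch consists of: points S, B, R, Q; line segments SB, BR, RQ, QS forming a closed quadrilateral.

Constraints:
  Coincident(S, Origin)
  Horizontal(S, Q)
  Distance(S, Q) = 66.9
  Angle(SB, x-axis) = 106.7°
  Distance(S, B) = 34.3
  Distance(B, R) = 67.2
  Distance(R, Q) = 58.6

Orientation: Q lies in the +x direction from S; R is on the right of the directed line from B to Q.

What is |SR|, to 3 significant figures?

33.3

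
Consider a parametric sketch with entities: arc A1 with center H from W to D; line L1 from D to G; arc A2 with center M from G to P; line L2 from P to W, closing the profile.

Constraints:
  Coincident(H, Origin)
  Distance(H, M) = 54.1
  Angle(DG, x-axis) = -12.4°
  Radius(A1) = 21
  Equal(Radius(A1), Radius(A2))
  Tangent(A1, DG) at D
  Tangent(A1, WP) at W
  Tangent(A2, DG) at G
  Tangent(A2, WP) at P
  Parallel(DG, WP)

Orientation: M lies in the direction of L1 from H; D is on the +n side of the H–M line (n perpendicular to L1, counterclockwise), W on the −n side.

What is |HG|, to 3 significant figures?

58.0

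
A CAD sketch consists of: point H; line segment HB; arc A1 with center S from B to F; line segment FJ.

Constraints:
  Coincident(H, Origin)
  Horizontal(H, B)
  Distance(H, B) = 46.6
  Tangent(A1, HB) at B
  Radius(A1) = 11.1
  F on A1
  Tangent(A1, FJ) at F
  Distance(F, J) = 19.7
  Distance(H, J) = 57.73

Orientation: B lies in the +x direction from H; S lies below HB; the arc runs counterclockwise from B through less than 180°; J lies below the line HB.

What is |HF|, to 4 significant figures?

40.57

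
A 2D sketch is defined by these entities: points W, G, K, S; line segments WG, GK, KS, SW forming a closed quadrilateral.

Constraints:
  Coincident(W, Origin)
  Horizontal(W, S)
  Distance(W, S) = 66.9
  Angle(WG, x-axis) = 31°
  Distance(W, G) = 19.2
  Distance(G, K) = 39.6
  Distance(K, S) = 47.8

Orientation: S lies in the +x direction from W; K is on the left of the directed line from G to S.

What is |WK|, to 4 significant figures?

58.04

Checks: |GK| = 39.60 ✓; |KS| = 47.80 ✓.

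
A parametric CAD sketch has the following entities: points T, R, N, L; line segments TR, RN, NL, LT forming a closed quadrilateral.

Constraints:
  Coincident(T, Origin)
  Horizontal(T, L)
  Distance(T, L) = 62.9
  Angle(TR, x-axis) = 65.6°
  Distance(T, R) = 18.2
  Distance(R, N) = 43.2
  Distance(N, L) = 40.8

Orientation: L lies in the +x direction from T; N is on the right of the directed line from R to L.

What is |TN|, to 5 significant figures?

35.349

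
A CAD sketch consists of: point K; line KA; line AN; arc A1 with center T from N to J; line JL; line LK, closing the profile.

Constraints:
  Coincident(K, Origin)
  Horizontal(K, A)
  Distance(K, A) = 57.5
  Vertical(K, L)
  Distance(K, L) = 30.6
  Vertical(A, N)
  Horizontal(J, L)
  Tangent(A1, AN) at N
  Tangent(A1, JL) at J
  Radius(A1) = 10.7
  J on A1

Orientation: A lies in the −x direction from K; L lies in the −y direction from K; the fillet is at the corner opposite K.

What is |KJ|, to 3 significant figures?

55.9

K is at the origin; KA is horizontal with |KA| = 57.5 and A on the −x side, so A = (-57.5, 0.00). K and L share the same x with |KL| = 30.6 and L on the −y side, so L = (0.00, -30.6). The virtual corner opposite K is at (-57.5, -30.6). The tangent condition forces TN to be normal to AN and A1 meets JL tangentially, so TJ is at right angles to JL, with radius 10.7, so the center T sits 10.7 in from both sides at T = (-46.8, -19.9). That places the tangent points at N = (-57.5, -19.9) on AN and J = (-46.8, -30.6) on JL. Then |KJ| = |J − K| = 55.9.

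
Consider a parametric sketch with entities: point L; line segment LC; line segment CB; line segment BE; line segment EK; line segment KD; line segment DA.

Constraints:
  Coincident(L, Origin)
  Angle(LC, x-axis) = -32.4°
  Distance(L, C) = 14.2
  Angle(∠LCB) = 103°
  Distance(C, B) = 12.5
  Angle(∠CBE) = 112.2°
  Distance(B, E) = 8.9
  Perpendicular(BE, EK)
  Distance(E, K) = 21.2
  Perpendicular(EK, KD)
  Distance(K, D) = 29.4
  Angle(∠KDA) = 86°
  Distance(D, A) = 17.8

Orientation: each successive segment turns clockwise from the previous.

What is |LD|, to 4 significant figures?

27.42

BE is perpendicular to EK, so EK runs at 92.80°; with |EK| = 21.2, K = (-2.088, 1.341). EK ⟂ KD, so KD runs at 2.800°; with |KD| = 29.4, D = (27.28, 2.777). Then |LD| = |D − L| = 27.42.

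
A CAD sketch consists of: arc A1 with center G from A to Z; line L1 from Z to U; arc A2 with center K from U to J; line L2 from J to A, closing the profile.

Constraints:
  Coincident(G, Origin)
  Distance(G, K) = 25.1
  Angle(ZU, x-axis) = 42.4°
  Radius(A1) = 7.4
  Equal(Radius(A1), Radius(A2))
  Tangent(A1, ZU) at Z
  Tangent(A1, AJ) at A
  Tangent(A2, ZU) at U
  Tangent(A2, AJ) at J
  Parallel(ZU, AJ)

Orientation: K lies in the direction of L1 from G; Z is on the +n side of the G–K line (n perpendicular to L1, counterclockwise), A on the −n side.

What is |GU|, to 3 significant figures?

26.2

The slot axis is L1's direction at 42.4°, so u = (cos 42.4°, sin 42.4°) = (0.738, 0.674) and n = (−sin 42.4°, cos 42.4°) = (-0.674, 0.738). G is at the origin and K lies 25.1 along u from G, so K = 25.1·u = (18.5, 16.9). Tangency of A1 to both parallel lines with radius 7.4 puts Z and A at G ± 7.4·n: Z = (-4.99, 5.46), A = (4.99, -5.46). Equal radii place U and J the same way about K: U = K + 7.4·n = (13.5, 22.4), J = K − 7.4·n = (23.5, 11.5). Then |GU| = |U − G| = 26.2.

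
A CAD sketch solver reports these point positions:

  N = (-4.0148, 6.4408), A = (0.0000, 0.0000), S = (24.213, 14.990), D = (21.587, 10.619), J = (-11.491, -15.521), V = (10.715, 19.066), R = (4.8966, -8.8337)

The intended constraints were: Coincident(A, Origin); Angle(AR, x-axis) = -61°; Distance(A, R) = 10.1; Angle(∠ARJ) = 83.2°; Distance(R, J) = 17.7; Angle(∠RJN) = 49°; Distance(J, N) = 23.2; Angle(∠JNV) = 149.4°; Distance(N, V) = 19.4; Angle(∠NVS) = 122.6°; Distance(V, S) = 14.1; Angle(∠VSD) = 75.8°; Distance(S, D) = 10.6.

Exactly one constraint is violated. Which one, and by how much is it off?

Distance(S, D) = 10.6 — off by 5.50.

A = (0.00, 0.00) ✓; AR at -61.00° ✓; |AR| = 10.10 ✓; ∠ARJ = 83.20° ✓; |RJ| = 17.70 ✓; ∠RJN = 49.00° ✓; |JN| = 23.20 ✓; ∠JNV = 149.4° ✓; |NV| = 19.40 ✓; ∠NVS = 122.6° ✓; |VS| = 14.10 ✓; ∠VSD = 75.81° ✓; |SD| = 5.099 ✗.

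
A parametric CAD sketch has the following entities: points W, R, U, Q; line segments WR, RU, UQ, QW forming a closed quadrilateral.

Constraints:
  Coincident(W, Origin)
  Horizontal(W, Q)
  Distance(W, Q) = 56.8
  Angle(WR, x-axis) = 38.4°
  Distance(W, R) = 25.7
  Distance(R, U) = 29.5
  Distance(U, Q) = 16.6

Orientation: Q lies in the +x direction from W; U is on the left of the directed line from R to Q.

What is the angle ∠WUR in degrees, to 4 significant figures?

18.72°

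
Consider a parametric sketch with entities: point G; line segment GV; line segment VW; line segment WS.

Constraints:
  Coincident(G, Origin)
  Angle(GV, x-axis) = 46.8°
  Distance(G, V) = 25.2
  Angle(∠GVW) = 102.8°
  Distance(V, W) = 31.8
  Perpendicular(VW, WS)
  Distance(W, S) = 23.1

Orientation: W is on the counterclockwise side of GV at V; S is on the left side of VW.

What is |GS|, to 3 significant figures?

37.4

∠GVW = 102.8°, so VW runs at 46.8° + (180° − 102.8°) = 124° from the x-axis; with |VW| = 31.8, W = V + 31.8·(cos 124°, sin 124°) = (-0.532, 44.7). VW ⟂ WS; with |WS| = 23.1 on the left of VW, S = W + 23.1·(-0.829, -0.559) = (-19.7, 31.8). Then |GS| = |S − G| = 37.4.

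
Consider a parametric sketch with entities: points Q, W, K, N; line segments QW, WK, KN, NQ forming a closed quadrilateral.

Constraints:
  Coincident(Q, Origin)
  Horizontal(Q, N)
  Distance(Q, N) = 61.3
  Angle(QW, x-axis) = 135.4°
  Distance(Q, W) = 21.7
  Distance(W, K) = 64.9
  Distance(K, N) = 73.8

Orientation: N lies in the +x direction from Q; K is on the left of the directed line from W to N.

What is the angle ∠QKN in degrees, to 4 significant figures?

50.36°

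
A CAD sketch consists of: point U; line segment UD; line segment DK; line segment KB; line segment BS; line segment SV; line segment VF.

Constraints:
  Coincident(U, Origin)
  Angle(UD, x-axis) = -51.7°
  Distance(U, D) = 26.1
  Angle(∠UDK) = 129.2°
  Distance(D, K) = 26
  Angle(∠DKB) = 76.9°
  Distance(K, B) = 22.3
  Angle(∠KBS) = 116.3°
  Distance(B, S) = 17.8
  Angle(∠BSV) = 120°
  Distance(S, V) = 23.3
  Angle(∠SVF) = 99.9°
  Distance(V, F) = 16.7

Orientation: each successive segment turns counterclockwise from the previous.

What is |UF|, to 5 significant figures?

28.556

U is at the origin; UD runs at -51.7° with length 26.1, so D = (16.176, -20.483). ∠UDK = 129.2° gives DK at -0.90000° from the x-axis; with |DK| = 26.0, K = (42.173, -20.891). ∠DKB = 76.9° gives KB at 102.20° from the x-axis; with |KB| = 22.3, B = (37.460, 0.90532). ∠KBS = 116.3° gives BS at 165.90° from the x-axis; with |BS| = 17.8, S = (20.197, 5.2417). ∠BSV = 120.0° gives SV at -134.10° from the x-axis; with |SV| = 23.3, V = (3.9820, -11.491). ∠SVF = 99.9° gives VF at -54.000° from the x-axis; with |VF| = 16.7, F = (13.798, -25.001). Then |UF| = |F − U| = 28.556.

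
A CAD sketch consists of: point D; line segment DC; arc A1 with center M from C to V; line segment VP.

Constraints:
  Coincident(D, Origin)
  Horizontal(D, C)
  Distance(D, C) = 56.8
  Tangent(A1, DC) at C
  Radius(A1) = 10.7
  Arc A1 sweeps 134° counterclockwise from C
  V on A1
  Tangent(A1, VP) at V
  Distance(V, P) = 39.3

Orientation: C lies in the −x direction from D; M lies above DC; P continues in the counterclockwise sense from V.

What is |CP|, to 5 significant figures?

50.374

On A1, C sits at bearing -90° from M; a 134° counterclockwise sweep puts V at bearing 44°, so V = M + 10.7·(cos 44°, sin 44°) = (-49.103, 18.133). Since A1 is tangent to VP there, MV ⟂ VP, so VP runs along (−sin 44°, cos 44°); with |VP| = 39.3, P = (-76.403, 46.403). Then |CP| = |P − C| = 50.374.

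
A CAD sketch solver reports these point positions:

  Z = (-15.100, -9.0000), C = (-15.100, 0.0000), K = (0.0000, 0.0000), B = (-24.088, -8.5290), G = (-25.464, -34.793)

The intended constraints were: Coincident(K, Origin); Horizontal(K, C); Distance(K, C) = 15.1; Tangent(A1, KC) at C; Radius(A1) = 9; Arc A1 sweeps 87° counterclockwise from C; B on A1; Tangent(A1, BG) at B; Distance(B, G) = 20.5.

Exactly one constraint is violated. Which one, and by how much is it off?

Distance(B, G) = 20.5 — off by 5.80.

K = (0.00, 0.00) ✓; K.y = 0.00, C.y = 0.00 ✓; |KC| = 15.10 ✓; ∠(ZC, CK) = 90.00° ✓; |ZC| = 9.000 ✓; bearing(Z→B) − bearing(Z→C) = 87.00° ✓; |ZB| = 9.000 ✓; ∠(ZB, BG) = 90.00° ✓; |BG| = 26.30 ✗.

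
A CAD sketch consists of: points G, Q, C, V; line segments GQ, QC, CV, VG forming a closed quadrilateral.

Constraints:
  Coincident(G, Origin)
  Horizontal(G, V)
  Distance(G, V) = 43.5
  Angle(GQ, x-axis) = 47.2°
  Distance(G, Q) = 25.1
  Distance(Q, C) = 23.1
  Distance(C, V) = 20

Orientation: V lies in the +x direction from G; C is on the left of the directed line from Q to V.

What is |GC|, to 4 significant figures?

44.70

G is at the origin; GV is horizontal with |GV| = 43.5 and V in +x, so V = (43.5, 0). GQ runs at 47.2° with |GQ| = 25.1, so Q = (17.05, 18.42). C is determined by |QC| = 23.1 and |CV| = 20.0 together: it lies at the intersection of circle(Q, 23.1) and circle(V, 20.0). With |QV| = 32.23, the foot of the radical line on QV is 18.19 from Q and the perpendicular offset is √(23.1² − 18.19²) = 14.24. Taking the left-of-QV solution: C = (40.12, 19.71).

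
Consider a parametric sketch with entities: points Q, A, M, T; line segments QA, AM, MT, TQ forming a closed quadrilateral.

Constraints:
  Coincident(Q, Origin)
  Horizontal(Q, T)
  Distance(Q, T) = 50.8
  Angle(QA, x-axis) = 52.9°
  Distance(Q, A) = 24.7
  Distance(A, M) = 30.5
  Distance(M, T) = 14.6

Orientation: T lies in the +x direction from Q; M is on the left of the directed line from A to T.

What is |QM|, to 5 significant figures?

46.642

Q is at the origin; QT is horizontal with |QT| = 50.8 and T in +x, so T = (50.8, 0). QA runs at 52.9° with |QA| = 24.7, so A = (14.899, 19.700). M is determined by |AM| = 30.5 and |MT| = 14.6 together: it lies at the intersection of circle(A, 30.5) and circle(T, 14.6). With |AT| = 40.951, the foot of the radical line on AT is 29.231 from A and the perpendicular offset is √(30.5² − 29.231²) = 8.7066. Taking the left-of-AT solution: M = (44.714, 13.271).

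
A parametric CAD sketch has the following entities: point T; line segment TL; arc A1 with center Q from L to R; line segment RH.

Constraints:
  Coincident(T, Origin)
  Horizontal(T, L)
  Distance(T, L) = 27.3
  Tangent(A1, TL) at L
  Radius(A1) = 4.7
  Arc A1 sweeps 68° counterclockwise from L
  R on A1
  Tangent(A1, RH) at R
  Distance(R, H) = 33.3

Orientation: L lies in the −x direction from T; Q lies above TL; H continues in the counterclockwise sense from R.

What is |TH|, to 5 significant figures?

35.398

T is at the origin; T and L share the same y with |TL| = 27.3 and L on the −x side, so L = (-27.300, 0.0000). Tangency of A1 to TL means the radius QL is perpendicular to TL, so Q = L + (0, 4.7) = (-27.300, 4.7000). On A1, L sits at bearing -90° from Q; a 68° counterclockwise sweep puts R at bearing -22°, so R = Q + 4.7·(cos -22°, sin -22°) = (-22.942, 2.9393). The tangent condition forces QR to be normal to RH, so RH runs along (−sin -22°, cos -22°); with |RH| = 33.3, H = (-10.468, 33.815). Then |TH| = |H − T| = 35.398.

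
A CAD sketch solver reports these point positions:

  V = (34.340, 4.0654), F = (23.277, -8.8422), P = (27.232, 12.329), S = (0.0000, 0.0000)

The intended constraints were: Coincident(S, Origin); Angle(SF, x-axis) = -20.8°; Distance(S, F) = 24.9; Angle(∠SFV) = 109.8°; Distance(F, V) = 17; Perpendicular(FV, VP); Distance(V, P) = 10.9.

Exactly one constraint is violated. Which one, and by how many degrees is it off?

Perpendicular(FV, VP) — off by 8.70°.

S = (0.00, 0.00) ✓; SF at -20.80° ✓; |SF| = 24.90 ✓; ∠SFV = 109.8° ✓; |FV| = 17.00 ✓; ∠(FV, VP) = 81.30° ✗; |VP| = 10.90 ✓.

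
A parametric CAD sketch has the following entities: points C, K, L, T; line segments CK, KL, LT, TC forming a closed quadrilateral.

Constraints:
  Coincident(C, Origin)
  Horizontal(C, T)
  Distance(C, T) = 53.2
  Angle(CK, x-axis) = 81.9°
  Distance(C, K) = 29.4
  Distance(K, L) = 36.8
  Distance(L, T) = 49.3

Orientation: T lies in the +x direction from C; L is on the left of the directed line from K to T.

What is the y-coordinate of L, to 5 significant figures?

46.426

C is at the origin; C and T share the same y with |CT| = 53.2 and T in +x, so T = (53.2, 0). CK runs at 81.9° with |CK| = 29.4, so K = (4.1425, 29.107). L is determined by |KL| = 36.8 and |LT| = 49.3 together: it lies at the intersection of circle(K, 36.8) and circle(T, 49.3). With |KT| = 57.042, the foot of the radical line on KT is 19.087 from K and the perpendicular offset is √(36.8² − 19.087²) = 31.463. Taking the left-of-KT solution: L = (36.612, 46.426).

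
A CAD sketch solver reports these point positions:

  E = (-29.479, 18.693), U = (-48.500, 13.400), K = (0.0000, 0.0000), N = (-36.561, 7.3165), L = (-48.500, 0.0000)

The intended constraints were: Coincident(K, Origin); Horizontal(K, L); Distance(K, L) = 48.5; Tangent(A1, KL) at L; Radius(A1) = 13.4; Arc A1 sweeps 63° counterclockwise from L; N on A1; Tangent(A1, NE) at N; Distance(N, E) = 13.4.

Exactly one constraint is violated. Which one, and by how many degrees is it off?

Tangent(A1, NE) at N — off by 4.90°.

K = (0.00, 0.00) ✓; K.y = 0.00, L.y = 0.00 ✓; |KL| = 48.50 ✓; ∠(UL, LK) = 90.00° ✓; |UL| = 13.40 ✓; bearing(U→N) − bearing(U→L) = 63.00° ✓; |UN| = 13.40 ✓; ∠(UN, NE) = 94.90° ✗; |NE| = 13.40 ✓.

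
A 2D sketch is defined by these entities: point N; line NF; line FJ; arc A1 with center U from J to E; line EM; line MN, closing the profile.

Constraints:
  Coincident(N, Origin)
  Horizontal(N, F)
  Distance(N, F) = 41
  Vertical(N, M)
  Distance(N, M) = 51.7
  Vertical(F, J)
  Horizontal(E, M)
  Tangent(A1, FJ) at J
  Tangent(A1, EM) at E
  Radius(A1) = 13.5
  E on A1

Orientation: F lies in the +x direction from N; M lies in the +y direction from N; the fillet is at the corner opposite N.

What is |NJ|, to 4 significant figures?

56.04

N is at the origin; NF is horizontal with |NF| = 41.0 and F on the +x side, so F = (41.00, 0.000). NM is vertical with |NM| = 51.7 and M on the +y side, so M = (0.000, 51.70). The virtual corner opposite N is at (41.00, 51.70). Since A1 is tangent to FJ there, UJ ⟂ FJ and A1 meets EM tangentially, so UE is at right angles to EM, with radius 13.5, so the center U sits 13.5 in from both sides at U = (27.50, 38.20). That places the tangent points at J = (41.00, 38.20) on FJ and E = (27.50, 51.70) on EM. Then |NJ| = |J − N| = 56.04.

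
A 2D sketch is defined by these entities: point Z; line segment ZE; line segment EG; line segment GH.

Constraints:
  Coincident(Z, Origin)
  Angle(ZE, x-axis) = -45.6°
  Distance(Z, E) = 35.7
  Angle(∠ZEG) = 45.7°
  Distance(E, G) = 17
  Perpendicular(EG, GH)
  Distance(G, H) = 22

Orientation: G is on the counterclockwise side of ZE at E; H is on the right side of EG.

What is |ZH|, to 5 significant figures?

48.208

Z is at the origin; ZE runs at -45.6° with length 35.7, so E = 35.7·(cos -45.6°, sin -45.6°) = (24.978, -25.507). ∠ZEG = 45.7°, so EG runs at -45.6° + (180° − 45.7°) = 88.700° from the x-axis; with |EG| = 17.0, G = E + 17.0·(cos 88.700°, sin 88.700°) = (25.364, -8.5111). The perpendicularity gives GH at right angles to EG; with |GH| = 22.0 on the right of EG, H = G + 22.0·(0.99974, -0.022687) = (47.358, -9.0102). Then |ZH| = |H − Z| = 48.208.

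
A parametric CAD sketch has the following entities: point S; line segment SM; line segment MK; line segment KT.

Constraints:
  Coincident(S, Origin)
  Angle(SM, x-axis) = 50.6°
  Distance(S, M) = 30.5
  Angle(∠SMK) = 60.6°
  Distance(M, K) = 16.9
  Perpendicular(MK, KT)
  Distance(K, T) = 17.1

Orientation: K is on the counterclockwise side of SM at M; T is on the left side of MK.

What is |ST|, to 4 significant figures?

9.666

∠SMK = 60.6°, so MK runs at 50.6° + (180° − 60.6°) = 170.0° from the x-axis; with |MK| = 16.9, K = M + 16.9·(cos 170.0°, sin 170.0°) = (2.716, 26.50). MK ⟂ KT; with |KT| = 17.1 on the left of MK, T = K + 17.1·(-0.1736, -0.9848) = (-0.2534, 9.663). Then |ST| = |T − S| = 9.666.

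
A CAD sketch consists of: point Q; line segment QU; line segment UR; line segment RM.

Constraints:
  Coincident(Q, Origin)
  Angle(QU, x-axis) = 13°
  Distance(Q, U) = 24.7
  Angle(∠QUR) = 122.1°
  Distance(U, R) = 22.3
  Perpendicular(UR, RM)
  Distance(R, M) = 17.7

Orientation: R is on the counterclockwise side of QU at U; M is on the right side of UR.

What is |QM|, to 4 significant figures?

52.41

∠QUR = 122.1°, so UR runs at 13.0° + (180° − 122.1°) = 70.90° from the x-axis; with |UR| = 22.3, R = U + 22.3·(cos 70.90°, sin 70.90°) = (31.36, 26.63). UR ⟂ RM; with |RM| = 17.7 on the right of UR, M = R + 17.7·(0.9449, -0.3272) = (48.09, 20.84). Then |QM| = |M − Q| = 52.41.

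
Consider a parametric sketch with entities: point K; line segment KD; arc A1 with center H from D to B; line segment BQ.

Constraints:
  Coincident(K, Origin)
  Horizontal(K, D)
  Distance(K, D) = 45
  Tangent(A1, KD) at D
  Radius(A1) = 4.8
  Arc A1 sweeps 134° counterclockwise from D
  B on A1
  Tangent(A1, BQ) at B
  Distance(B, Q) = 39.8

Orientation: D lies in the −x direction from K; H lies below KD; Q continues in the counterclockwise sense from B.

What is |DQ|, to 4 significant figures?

44.01

On A1, D sits at bearing 90° from H; a 134° counterclockwise sweep puts B at bearing 224°, so B = H + 4.8·(cos 224°, sin 224°) = (-48.45, -8.134). Since A1 is tangent to BQ there, HB ⟂ BQ, so BQ runs along (−sin 224°, cos 224°); with |BQ| = 39.8, Q = (-20.81, -36.76). Then |DQ| = |Q − D| = 44.01.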